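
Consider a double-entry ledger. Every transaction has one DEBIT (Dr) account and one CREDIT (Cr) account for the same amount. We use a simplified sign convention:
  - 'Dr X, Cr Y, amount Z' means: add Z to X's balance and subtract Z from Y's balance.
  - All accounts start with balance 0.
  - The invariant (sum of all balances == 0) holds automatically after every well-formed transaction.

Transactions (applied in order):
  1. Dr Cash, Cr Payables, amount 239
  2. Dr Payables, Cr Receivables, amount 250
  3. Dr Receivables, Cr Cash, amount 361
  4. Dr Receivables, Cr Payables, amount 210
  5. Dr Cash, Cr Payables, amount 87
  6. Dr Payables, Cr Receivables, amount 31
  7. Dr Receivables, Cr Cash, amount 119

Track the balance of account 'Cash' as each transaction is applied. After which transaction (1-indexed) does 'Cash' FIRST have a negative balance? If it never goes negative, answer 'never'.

After txn 1: Cash=239
After txn 2: Cash=239
After txn 3: Cash=-122

Answer: 3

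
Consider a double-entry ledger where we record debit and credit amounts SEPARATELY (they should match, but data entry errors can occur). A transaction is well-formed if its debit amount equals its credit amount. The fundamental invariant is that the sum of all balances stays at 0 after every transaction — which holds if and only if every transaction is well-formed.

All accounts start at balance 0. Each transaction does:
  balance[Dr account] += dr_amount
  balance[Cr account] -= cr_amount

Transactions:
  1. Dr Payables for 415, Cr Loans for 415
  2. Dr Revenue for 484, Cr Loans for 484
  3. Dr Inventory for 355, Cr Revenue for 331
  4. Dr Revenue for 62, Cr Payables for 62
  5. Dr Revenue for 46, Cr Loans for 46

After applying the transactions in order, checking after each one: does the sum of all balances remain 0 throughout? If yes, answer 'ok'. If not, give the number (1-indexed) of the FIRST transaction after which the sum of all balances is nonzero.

After txn 1: dr=415 cr=415 sum_balances=0
After txn 2: dr=484 cr=484 sum_balances=0
After txn 3: dr=355 cr=331 sum_balances=24
After txn 4: dr=62 cr=62 sum_balances=24
After txn 5: dr=46 cr=46 sum_balances=24

Answer: 3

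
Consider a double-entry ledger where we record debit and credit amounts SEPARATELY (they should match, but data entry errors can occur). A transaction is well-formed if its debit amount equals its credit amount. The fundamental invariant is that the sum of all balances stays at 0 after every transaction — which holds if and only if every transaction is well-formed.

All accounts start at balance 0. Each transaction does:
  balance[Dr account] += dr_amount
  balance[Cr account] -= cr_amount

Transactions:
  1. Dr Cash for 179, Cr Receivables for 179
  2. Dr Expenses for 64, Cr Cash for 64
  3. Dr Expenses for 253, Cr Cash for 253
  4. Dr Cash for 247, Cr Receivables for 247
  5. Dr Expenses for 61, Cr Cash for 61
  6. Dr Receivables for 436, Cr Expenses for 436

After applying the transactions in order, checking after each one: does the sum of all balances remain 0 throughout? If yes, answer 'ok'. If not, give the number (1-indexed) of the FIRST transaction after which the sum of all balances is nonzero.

After txn 1: dr=179 cr=179 sum_balances=0
After txn 2: dr=64 cr=64 sum_balances=0
After txn 3: dr=253 cr=253 sum_balances=0
After txn 4: dr=247 cr=247 sum_balances=0
After txn 5: dr=61 cr=61 sum_balances=0
After txn 6: dr=436 cr=436 sum_balances=0

Answer: ok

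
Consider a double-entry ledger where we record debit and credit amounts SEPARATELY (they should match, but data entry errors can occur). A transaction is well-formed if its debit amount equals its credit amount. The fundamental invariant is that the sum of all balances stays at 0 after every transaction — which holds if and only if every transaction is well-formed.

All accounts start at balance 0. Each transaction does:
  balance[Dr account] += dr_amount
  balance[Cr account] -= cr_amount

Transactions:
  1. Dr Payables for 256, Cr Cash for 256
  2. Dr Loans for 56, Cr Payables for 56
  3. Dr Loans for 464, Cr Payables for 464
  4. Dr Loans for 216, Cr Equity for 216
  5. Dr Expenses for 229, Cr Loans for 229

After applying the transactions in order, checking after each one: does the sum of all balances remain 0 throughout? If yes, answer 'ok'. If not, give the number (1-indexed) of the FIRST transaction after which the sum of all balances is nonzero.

After txn 1: dr=256 cr=256 sum_balances=0
After txn 2: dr=56 cr=56 sum_balances=0
After txn 3: dr=464 cr=464 sum_balances=0
After txn 4: dr=216 cr=216 sum_balances=0
After txn 5: dr=229 cr=229 sum_balances=0

Answer: ok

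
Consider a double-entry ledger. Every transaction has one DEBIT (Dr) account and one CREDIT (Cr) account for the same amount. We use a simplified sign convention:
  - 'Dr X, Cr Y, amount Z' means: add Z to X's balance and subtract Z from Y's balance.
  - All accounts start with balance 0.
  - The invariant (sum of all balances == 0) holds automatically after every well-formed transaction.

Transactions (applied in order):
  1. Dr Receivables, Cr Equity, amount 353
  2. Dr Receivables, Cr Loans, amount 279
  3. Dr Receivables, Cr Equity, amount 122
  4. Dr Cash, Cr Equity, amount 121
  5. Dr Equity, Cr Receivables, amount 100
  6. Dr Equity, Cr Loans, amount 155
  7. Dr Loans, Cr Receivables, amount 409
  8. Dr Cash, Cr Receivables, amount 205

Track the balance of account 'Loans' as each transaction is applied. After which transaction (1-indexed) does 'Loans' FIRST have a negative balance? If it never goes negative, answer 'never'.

After txn 1: Loans=0
After txn 2: Loans=-279

Answer: 2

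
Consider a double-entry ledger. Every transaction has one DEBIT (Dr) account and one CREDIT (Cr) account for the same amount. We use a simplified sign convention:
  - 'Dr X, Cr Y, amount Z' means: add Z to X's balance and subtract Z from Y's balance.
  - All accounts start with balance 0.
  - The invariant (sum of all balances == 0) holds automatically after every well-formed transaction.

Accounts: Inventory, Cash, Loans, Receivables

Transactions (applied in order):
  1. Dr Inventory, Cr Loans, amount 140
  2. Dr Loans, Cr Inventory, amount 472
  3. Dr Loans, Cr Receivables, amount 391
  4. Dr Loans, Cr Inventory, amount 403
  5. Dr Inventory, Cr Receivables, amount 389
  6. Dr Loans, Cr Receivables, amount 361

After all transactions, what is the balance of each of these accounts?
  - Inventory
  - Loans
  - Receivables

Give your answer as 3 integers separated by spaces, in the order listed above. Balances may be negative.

Answer: -346 1487 -1141

Derivation:
After txn 1 (Dr Inventory, Cr Loans, amount 140): Inventory=140 Loans=-140
After txn 2 (Dr Loans, Cr Inventory, amount 472): Inventory=-332 Loans=332
After txn 3 (Dr Loans, Cr Receivables, amount 391): Inventory=-332 Loans=723 Receivables=-391
After txn 4 (Dr Loans, Cr Inventory, amount 403): Inventory=-735 Loans=1126 Receivables=-391
After txn 5 (Dr Inventory, Cr Receivables, amount 389): Inventory=-346 Loans=1126 Receivables=-780
After txn 6 (Dr Loans, Cr Receivables, amount 361): Inventory=-346 Loans=1487 Receivables=-1141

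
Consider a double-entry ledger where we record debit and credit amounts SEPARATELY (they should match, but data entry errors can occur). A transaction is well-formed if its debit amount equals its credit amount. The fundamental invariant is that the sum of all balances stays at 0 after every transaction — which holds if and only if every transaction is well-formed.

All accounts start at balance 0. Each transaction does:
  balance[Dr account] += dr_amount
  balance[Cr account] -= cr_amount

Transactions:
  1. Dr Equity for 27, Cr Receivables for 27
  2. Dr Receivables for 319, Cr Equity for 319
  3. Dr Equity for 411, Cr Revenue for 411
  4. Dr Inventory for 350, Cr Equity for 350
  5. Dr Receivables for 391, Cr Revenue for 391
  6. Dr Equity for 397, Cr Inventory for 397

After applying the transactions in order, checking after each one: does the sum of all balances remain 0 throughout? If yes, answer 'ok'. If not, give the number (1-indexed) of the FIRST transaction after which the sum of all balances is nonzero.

After txn 1: dr=27 cr=27 sum_balances=0
After txn 2: dr=319 cr=319 sum_balances=0
After txn 3: dr=411 cr=411 sum_balances=0
After txn 4: dr=350 cr=350 sum_balances=0
After txn 5: dr=391 cr=391 sum_balances=0
After txn 6: dr=397 cr=397 sum_balances=0

Answer: ok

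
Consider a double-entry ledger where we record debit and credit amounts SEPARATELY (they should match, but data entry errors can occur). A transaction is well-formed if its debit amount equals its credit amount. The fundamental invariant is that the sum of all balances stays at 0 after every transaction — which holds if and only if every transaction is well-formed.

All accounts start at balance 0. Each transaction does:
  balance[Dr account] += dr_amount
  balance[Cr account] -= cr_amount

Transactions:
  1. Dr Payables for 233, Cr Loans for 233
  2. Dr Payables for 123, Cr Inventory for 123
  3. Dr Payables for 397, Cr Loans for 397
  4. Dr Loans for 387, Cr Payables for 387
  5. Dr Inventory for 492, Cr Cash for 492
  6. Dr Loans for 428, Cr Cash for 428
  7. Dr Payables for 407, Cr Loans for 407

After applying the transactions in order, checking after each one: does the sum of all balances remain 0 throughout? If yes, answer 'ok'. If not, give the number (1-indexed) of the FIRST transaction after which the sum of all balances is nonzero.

After txn 1: dr=233 cr=233 sum_balances=0
After txn 2: dr=123 cr=123 sum_balances=0
After txn 3: dr=397 cr=397 sum_balances=0
After txn 4: dr=387 cr=387 sum_balances=0
After txn 5: dr=492 cr=492 sum_balances=0
After txn 6: dr=428 cr=428 sum_balances=0
After txn 7: dr=407 cr=407 sum_balances=0

Answer: ok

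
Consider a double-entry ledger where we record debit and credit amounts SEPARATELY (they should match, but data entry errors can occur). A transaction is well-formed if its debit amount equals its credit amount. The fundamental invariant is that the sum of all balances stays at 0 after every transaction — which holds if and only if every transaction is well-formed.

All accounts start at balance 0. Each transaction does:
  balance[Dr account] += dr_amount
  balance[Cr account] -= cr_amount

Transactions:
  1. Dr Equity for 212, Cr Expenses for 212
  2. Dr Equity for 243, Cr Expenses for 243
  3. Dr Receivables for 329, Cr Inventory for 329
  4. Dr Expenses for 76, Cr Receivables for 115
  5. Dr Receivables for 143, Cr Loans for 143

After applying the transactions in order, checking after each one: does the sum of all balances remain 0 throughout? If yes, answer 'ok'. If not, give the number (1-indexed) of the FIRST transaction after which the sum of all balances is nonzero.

Answer: 4

Derivation:
After txn 1: dr=212 cr=212 sum_balances=0
After txn 2: dr=243 cr=243 sum_balances=0
After txn 3: dr=329 cr=329 sum_balances=0
After txn 4: dr=76 cr=115 sum_balances=-39
After txn 5: dr=143 cr=143 sum_balances=-39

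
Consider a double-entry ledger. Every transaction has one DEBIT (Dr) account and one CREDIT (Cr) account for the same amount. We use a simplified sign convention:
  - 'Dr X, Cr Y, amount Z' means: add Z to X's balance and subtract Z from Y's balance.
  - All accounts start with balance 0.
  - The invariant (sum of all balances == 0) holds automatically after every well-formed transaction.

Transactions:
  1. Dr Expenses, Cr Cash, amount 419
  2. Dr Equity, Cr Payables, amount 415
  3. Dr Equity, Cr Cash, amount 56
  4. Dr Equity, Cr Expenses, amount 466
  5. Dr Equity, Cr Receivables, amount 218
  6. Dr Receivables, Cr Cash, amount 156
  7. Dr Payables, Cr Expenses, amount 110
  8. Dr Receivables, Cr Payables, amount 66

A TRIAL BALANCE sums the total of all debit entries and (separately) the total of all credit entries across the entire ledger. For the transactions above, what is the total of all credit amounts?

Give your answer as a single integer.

Answer: 1906

Derivation:
Txn 1: credit+=419
Txn 2: credit+=415
Txn 3: credit+=56
Txn 4: credit+=466
Txn 5: credit+=218
Txn 6: credit+=156
Txn 7: credit+=110
Txn 8: credit+=66
Total credits = 1906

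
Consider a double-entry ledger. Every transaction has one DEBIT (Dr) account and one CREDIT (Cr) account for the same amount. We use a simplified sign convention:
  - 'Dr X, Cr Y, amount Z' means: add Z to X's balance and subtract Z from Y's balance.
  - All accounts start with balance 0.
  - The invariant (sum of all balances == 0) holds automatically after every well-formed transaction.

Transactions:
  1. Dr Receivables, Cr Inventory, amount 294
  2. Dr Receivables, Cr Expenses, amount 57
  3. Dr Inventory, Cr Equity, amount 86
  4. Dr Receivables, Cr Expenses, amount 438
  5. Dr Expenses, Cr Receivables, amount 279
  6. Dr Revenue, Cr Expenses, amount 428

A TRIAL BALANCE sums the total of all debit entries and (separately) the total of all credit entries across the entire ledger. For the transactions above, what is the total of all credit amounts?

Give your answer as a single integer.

Answer: 1582

Derivation:
Txn 1: credit+=294
Txn 2: credit+=57
Txn 3: credit+=86
Txn 4: credit+=438
Txn 5: credit+=279
Txn 6: credit+=428
Total credits = 1582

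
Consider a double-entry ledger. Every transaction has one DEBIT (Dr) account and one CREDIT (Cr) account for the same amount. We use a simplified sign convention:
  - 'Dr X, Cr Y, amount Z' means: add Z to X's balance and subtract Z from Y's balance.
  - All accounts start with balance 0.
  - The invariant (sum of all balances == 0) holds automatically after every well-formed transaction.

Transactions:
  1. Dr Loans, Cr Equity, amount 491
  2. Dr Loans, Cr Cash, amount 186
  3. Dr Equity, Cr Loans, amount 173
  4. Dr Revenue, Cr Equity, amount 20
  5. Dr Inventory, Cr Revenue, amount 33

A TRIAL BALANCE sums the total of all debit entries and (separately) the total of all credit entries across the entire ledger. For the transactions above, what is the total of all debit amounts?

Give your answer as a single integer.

Answer: 903

Derivation:
Txn 1: debit+=491
Txn 2: debit+=186
Txn 3: debit+=173
Txn 4: debit+=20
Txn 5: debit+=33
Total debits = 903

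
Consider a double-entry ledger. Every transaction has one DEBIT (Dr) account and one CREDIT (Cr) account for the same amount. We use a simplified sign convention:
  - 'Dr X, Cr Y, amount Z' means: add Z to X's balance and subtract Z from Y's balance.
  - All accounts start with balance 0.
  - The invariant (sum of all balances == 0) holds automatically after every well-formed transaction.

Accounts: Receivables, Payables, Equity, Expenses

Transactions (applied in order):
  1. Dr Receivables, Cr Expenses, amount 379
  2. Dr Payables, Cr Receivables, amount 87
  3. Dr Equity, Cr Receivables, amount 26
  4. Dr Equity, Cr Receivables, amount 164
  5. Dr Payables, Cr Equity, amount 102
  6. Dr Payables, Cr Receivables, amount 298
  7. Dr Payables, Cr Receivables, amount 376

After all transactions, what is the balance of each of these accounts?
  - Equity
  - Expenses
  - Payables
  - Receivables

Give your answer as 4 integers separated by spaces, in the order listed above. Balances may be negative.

After txn 1 (Dr Receivables, Cr Expenses, amount 379): Expenses=-379 Receivables=379
After txn 2 (Dr Payables, Cr Receivables, amount 87): Expenses=-379 Payables=87 Receivables=292
After txn 3 (Dr Equity, Cr Receivables, amount 26): Equity=26 Expenses=-379 Payables=87 Receivables=266
After txn 4 (Dr Equity, Cr Receivables, amount 164): Equity=190 Expenses=-379 Payables=87 Receivables=102
After txn 5 (Dr Payables, Cr Equity, amount 102): Equity=88 Expenses=-379 Payables=189 Receivables=102
After txn 6 (Dr Payables, Cr Receivables, amount 298): Equity=88 Expenses=-379 Payables=487 Receivables=-196
After txn 7 (Dr Payables, Cr Receivables, amount 376): Equity=88 Expenses=-379 Payables=863 Receivables=-572

Answer: 88 -379 863 -572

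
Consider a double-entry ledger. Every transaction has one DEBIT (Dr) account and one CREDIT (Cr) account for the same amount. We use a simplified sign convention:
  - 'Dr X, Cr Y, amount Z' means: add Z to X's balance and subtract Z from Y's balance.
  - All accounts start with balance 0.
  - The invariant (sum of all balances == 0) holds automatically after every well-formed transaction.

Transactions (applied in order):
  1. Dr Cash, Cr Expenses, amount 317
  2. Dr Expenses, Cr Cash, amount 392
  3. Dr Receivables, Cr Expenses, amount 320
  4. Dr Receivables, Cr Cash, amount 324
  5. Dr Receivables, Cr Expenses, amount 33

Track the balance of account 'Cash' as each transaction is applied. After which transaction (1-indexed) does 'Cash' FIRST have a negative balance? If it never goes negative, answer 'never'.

Answer: 2

Derivation:
After txn 1: Cash=317
After txn 2: Cash=-75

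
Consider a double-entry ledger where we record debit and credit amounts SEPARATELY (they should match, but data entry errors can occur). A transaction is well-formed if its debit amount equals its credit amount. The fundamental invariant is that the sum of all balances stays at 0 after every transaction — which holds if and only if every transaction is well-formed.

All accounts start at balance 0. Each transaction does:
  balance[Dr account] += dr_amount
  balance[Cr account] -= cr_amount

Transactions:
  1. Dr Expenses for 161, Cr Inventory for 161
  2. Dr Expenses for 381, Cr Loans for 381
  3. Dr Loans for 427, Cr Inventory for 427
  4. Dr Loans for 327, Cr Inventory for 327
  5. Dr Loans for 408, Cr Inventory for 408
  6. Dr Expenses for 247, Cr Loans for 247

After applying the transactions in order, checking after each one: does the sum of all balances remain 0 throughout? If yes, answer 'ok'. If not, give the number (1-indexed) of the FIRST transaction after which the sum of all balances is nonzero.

Answer: ok

Derivation:
After txn 1: dr=161 cr=161 sum_balances=0
After txn 2: dr=381 cr=381 sum_balances=0
After txn 3: dr=427 cr=427 sum_balances=0
After txn 4: dr=327 cr=327 sum_balances=0
After txn 5: dr=408 cr=408 sum_balances=0
After txn 6: dr=247 cr=247 sum_balances=0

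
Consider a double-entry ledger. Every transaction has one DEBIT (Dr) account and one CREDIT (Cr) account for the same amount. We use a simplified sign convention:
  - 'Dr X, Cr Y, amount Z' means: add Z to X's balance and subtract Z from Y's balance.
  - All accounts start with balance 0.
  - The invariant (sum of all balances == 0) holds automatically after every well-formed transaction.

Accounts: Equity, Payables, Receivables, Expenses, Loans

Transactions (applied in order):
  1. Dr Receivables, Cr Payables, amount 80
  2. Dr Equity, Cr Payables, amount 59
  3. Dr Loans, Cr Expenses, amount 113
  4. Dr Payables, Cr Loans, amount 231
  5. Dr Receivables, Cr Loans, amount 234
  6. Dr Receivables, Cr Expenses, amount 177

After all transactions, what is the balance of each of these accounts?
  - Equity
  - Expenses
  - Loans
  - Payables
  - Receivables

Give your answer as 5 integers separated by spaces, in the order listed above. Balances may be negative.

After txn 1 (Dr Receivables, Cr Payables, amount 80): Payables=-80 Receivables=80
After txn 2 (Dr Equity, Cr Payables, amount 59): Equity=59 Payables=-139 Receivables=80
After txn 3 (Dr Loans, Cr Expenses, amount 113): Equity=59 Expenses=-113 Loans=113 Payables=-139 Receivables=80
After txn 4 (Dr Payables, Cr Loans, amount 231): Equity=59 Expenses=-113 Loans=-118 Payables=92 Receivables=80
After txn 5 (Dr Receivables, Cr Loans, amount 234): Equity=59 Expenses=-113 Loans=-352 Payables=92 Receivables=314
After txn 6 (Dr Receivables, Cr Expenses, amount 177): Equity=59 Expenses=-290 Loans=-352 Payables=92 Receivables=491

Answer: 59 -290 -352 92 491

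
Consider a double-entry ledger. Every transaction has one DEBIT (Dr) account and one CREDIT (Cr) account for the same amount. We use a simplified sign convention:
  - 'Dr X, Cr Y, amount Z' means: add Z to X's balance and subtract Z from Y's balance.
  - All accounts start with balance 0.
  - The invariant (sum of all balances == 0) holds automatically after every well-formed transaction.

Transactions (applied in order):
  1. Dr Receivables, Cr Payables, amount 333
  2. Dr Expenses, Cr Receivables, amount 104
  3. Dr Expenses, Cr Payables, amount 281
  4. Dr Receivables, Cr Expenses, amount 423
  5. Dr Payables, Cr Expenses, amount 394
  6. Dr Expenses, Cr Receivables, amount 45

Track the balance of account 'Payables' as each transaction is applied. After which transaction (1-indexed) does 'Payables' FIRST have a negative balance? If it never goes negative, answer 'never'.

Answer: 1

Derivation:
After txn 1: Payables=-333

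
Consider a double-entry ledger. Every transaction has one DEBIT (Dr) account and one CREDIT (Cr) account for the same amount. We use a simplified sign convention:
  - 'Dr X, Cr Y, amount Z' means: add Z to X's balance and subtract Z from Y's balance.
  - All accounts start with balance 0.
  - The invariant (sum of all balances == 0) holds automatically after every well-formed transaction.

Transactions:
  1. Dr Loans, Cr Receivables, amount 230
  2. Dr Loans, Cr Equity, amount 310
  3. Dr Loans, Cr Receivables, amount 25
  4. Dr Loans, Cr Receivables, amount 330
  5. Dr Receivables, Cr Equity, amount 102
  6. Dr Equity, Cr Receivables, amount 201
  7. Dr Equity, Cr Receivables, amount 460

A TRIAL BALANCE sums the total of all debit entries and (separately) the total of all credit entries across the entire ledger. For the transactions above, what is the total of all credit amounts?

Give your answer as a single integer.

Answer: 1658

Derivation:
Txn 1: credit+=230
Txn 2: credit+=310
Txn 3: credit+=25
Txn 4: credit+=330
Txn 5: credit+=102
Txn 6: credit+=201
Txn 7: credit+=460
Total credits = 1658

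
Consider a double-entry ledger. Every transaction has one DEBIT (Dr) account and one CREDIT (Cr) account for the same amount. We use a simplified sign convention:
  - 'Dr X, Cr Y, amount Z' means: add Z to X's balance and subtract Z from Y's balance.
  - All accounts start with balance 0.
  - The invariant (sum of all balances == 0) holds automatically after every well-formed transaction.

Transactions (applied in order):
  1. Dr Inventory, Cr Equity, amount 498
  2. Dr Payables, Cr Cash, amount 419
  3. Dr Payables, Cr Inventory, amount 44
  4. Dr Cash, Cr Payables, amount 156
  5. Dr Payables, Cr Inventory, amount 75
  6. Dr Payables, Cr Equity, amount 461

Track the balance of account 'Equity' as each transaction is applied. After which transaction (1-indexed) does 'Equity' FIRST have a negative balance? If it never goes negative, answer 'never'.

Answer: 1

Derivation:
After txn 1: Equity=-498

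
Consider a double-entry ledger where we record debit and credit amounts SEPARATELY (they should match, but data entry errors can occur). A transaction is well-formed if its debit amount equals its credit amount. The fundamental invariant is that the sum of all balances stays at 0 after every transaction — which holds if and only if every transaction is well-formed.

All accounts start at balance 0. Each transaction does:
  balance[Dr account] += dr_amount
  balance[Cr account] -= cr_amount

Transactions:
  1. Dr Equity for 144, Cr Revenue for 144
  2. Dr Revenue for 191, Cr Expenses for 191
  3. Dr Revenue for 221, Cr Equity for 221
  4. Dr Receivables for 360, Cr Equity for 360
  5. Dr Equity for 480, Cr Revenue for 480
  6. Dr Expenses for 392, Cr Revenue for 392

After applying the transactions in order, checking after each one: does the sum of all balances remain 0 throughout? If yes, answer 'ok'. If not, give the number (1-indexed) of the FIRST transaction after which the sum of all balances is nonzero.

After txn 1: dr=144 cr=144 sum_balances=0
After txn 2: dr=191 cr=191 sum_balances=0
After txn 3: dr=221 cr=221 sum_balances=0
After txn 4: dr=360 cr=360 sum_balances=0
After txn 5: dr=480 cr=480 sum_balances=0
After txn 6: dr=392 cr=392 sum_balances=0

Answer: ok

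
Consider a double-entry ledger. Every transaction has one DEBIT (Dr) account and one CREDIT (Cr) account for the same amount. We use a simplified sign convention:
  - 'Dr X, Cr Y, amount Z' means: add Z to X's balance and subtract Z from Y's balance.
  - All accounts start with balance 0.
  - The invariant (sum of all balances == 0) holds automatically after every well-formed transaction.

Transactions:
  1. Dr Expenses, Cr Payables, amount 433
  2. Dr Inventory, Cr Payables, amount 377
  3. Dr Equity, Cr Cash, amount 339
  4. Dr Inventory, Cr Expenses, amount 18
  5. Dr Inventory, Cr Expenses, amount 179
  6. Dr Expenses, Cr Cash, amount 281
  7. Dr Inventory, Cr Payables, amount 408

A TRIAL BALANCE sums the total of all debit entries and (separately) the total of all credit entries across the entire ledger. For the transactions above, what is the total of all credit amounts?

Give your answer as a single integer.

Txn 1: credit+=433
Txn 2: credit+=377
Txn 3: credit+=339
Txn 4: credit+=18
Txn 5: credit+=179
Txn 6: credit+=281
Txn 7: credit+=408
Total credits = 2035

Answer: 2035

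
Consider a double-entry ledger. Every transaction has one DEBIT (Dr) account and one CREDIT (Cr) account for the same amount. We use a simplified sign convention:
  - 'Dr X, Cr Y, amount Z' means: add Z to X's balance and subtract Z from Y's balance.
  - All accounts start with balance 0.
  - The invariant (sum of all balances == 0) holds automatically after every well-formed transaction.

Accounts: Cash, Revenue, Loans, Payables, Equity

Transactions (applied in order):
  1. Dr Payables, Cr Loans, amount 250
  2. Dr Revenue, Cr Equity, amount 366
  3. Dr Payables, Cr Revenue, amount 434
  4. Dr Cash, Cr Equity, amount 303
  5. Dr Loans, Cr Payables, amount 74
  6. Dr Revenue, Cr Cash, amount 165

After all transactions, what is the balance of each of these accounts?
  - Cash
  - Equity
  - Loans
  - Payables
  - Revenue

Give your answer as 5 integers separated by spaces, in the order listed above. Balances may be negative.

Answer: 138 -669 -176 610 97

Derivation:
After txn 1 (Dr Payables, Cr Loans, amount 250): Loans=-250 Payables=250
After txn 2 (Dr Revenue, Cr Equity, amount 366): Equity=-366 Loans=-250 Payables=250 Revenue=366
After txn 3 (Dr Payables, Cr Revenue, amount 434): Equity=-366 Loans=-250 Payables=684 Revenue=-68
After txn 4 (Dr Cash, Cr Equity, amount 303): Cash=303 Equity=-669 Loans=-250 Payables=684 Revenue=-68
After txn 5 (Dr Loans, Cr Payables, amount 74): Cash=303 Equity=-669 Loans=-176 Payables=610 Revenue=-68
After txn 6 (Dr Revenue, Cr Cash, amount 165): Cash=138 Equity=-669 Loans=-176 Payables=610 Revenue=97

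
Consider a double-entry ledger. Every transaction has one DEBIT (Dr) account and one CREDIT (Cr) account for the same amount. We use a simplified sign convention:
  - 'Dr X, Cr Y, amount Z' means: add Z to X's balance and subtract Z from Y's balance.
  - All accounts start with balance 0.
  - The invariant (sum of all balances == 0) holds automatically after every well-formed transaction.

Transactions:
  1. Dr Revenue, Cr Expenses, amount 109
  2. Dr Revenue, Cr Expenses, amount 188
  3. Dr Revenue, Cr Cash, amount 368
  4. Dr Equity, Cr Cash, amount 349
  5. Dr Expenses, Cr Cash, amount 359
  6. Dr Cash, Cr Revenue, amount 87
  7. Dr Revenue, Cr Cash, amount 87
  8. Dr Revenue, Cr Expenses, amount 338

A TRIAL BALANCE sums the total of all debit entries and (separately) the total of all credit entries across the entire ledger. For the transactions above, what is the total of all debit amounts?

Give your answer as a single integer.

Txn 1: debit+=109
Txn 2: debit+=188
Txn 3: debit+=368
Txn 4: debit+=349
Txn 5: debit+=359
Txn 6: debit+=87
Txn 7: debit+=87
Txn 8: debit+=338
Total debits = 1885

Answer: 1885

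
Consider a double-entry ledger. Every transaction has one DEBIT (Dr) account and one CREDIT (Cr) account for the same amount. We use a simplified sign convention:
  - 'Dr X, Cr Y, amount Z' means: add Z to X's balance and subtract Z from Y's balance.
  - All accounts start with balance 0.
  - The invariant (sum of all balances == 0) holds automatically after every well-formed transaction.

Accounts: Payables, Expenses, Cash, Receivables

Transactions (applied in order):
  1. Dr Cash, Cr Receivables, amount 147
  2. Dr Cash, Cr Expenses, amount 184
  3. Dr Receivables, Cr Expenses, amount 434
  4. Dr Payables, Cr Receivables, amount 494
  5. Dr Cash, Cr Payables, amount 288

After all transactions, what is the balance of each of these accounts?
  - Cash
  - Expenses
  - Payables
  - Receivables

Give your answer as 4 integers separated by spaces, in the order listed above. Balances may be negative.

After txn 1 (Dr Cash, Cr Receivables, amount 147): Cash=147 Receivables=-147
After txn 2 (Dr Cash, Cr Expenses, amount 184): Cash=331 Expenses=-184 Receivables=-147
After txn 3 (Dr Receivables, Cr Expenses, amount 434): Cash=331 Expenses=-618 Receivables=287
After txn 4 (Dr Payables, Cr Receivables, amount 494): Cash=331 Expenses=-618 Payables=494 Receivables=-207
After txn 5 (Dr Cash, Cr Payables, amount 288): Cash=619 Expenses=-618 Payables=206 Receivables=-207

Answer: 619 -618 206 -207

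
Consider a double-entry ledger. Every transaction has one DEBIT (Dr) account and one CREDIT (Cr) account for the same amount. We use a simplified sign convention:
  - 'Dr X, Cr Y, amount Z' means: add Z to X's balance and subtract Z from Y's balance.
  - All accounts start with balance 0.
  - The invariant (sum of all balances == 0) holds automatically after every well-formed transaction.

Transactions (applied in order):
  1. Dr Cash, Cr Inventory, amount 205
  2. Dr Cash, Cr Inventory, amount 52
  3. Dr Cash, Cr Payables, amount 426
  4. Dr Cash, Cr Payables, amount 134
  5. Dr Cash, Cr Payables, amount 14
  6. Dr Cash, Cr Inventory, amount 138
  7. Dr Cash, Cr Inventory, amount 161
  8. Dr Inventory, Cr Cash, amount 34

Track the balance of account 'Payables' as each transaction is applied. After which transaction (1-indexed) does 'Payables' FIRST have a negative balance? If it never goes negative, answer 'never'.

Answer: 3

Derivation:
After txn 1: Payables=0
After txn 2: Payables=0
After txn 3: Payables=-426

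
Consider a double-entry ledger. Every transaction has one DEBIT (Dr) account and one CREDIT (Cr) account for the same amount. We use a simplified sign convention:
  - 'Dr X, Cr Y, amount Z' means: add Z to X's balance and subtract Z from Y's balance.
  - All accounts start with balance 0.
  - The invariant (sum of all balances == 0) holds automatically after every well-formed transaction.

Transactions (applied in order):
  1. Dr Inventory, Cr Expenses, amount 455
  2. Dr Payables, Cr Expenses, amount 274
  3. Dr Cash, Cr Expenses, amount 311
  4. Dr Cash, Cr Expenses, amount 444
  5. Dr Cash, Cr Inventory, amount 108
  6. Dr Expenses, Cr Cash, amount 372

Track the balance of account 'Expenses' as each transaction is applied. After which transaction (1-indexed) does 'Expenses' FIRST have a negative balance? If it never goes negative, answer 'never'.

Answer: 1

Derivation:
After txn 1: Expenses=-455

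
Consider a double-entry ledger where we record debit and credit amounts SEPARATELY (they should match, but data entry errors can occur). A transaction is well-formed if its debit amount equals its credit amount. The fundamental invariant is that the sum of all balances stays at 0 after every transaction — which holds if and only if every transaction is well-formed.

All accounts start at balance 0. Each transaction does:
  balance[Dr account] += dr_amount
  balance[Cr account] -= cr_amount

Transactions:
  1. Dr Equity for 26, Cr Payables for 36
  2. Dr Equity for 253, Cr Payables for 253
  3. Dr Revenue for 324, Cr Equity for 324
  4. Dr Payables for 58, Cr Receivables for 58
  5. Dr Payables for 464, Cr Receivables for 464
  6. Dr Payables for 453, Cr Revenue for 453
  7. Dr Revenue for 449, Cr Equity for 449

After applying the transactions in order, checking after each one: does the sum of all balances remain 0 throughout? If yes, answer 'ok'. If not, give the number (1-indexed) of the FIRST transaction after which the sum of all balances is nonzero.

Answer: 1

Derivation:
After txn 1: dr=26 cr=36 sum_balances=-10
After txn 2: dr=253 cr=253 sum_balances=-10
After txn 3: dr=324 cr=324 sum_balances=-10
After txn 4: dr=58 cr=58 sum_balances=-10
After txn 5: dr=464 cr=464 sum_balances=-10
After txn 6: dr=453 cr=453 sum_balances=-10
After txn 7: dr=449 cr=449 sum_balances=-10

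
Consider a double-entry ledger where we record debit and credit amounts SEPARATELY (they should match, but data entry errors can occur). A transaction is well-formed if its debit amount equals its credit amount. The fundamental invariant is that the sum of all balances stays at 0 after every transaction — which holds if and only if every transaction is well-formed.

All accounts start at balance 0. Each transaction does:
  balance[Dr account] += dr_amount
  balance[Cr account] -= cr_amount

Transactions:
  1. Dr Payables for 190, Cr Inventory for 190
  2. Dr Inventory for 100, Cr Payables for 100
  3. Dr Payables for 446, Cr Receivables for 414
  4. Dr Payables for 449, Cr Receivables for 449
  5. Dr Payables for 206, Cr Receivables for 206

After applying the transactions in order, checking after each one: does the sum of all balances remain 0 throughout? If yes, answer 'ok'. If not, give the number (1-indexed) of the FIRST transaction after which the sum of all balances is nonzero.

After txn 1: dr=190 cr=190 sum_balances=0
After txn 2: dr=100 cr=100 sum_balances=0
After txn 3: dr=446 cr=414 sum_balances=32
After txn 4: dr=449 cr=449 sum_balances=32
After txn 5: dr=206 cr=206 sum_balances=32

Answer: 3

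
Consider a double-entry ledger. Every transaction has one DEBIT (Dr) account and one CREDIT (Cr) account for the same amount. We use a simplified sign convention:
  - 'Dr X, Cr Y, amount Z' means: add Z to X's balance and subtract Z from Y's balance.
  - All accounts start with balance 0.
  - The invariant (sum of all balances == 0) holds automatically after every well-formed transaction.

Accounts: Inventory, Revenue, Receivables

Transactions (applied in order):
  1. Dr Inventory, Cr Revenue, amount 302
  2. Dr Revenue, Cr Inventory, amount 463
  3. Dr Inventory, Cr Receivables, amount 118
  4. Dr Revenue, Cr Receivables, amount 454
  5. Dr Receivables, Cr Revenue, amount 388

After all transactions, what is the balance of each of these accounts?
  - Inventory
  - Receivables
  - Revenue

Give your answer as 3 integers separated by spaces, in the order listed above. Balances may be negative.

After txn 1 (Dr Inventory, Cr Revenue, amount 302): Inventory=302 Revenue=-302
After txn 2 (Dr Revenue, Cr Inventory, amount 463): Inventory=-161 Revenue=161
After txn 3 (Dr Inventory, Cr Receivables, amount 118): Inventory=-43 Receivables=-118 Revenue=161
After txn 4 (Dr Revenue, Cr Receivables, amount 454): Inventory=-43 Receivables=-572 Revenue=615
After txn 5 (Dr Receivables, Cr Revenue, amount 388): Inventory=-43 Receivables=-184 Revenue=227

Answer: -43 -184 227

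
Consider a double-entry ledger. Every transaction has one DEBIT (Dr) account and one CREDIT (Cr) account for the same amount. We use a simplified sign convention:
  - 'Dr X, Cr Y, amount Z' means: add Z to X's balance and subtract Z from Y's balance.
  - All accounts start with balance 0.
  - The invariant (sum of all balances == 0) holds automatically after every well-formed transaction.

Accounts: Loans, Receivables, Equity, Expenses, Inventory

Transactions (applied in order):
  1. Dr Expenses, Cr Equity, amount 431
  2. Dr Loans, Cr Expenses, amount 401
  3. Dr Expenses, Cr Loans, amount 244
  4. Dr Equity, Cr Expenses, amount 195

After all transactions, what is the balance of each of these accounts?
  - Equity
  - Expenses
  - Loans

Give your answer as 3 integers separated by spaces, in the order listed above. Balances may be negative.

Answer: -236 79 157

Derivation:
After txn 1 (Dr Expenses, Cr Equity, amount 431): Equity=-431 Expenses=431
After txn 2 (Dr Loans, Cr Expenses, amount 401): Equity=-431 Expenses=30 Loans=401
After txn 3 (Dr Expenses, Cr Loans, amount 244): Equity=-431 Expenses=274 Loans=157
After txn 4 (Dr Equity, Cr Expenses, amount 195): Equity=-236 Expenses=79 Loans=157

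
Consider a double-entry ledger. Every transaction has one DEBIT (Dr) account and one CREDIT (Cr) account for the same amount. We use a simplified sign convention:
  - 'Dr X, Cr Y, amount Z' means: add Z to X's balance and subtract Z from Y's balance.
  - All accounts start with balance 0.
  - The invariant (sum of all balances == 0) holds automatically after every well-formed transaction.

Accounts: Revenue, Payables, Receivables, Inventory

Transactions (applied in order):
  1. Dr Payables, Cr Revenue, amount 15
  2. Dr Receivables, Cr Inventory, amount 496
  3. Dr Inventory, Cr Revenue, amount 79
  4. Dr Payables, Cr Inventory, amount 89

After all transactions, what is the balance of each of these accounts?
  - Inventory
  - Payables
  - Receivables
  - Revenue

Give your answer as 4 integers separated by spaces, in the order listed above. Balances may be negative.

Answer: -506 104 496 -94

Derivation:
After txn 1 (Dr Payables, Cr Revenue, amount 15): Payables=15 Revenue=-15
After txn 2 (Dr Receivables, Cr Inventory, amount 496): Inventory=-496 Payables=15 Receivables=496 Revenue=-15
After txn 3 (Dr Inventory, Cr Revenue, amount 79): Inventory=-417 Payables=15 Receivables=496 Revenue=-94
After txn 4 (Dr Payables, Cr Inventory, amount 89): Inventory=-506 Payables=104 Receivables=496 Revenue=-94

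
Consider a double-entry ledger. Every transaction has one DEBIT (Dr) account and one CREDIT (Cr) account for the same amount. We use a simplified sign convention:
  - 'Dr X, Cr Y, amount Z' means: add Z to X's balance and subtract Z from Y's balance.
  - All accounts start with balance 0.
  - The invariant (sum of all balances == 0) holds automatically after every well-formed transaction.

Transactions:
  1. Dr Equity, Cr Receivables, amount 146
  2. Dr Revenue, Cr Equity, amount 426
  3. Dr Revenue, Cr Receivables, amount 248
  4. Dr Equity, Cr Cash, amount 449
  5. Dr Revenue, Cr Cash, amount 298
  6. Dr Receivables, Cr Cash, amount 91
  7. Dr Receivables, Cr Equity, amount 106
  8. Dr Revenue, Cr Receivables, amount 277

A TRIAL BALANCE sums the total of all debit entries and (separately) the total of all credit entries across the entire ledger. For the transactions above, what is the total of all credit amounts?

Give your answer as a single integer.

Answer: 2041

Derivation:
Txn 1: credit+=146
Txn 2: credit+=426
Txn 3: credit+=248
Txn 4: credit+=449
Txn 5: credit+=298
Txn 6: credit+=91
Txn 7: credit+=106
Txn 8: credit+=277
Total credits = 2041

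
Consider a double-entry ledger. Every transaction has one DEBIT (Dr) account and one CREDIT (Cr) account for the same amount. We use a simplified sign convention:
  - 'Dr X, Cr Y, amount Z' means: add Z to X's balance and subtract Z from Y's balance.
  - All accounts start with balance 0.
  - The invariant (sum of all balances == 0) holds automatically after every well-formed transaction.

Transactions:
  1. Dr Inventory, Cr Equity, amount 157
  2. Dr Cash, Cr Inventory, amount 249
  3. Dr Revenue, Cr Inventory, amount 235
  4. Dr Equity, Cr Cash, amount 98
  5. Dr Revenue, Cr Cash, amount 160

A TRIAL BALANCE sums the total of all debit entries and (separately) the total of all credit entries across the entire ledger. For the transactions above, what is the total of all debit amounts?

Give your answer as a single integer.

Answer: 899

Derivation:
Txn 1: debit+=157
Txn 2: debit+=249
Txn 3: debit+=235
Txn 4: debit+=98
Txn 5: debit+=160
Total debits = 899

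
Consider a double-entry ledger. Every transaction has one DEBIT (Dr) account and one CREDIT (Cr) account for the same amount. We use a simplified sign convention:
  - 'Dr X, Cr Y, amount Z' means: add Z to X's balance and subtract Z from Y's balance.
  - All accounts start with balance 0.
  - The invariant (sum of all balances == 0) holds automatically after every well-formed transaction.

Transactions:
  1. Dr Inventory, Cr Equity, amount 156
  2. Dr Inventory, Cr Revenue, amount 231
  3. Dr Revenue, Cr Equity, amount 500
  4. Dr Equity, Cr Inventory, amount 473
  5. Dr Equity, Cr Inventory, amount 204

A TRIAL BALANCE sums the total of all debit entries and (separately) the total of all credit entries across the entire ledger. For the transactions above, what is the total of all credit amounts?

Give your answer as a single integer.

Answer: 1564

Derivation:
Txn 1: credit+=156
Txn 2: credit+=231
Txn 3: credit+=500
Txn 4: credit+=473
Txn 5: credit+=204
Total credits = 1564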